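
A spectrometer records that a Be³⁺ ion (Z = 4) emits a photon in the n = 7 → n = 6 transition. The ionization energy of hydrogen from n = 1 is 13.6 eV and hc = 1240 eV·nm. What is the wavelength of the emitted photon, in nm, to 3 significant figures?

773 nm

For Z = 4 the level energies scale as Z², so the effective Rydberg energy is 13.6 × 16 = 217.6 eV.
ΔE = 217.6 × (1/6² − 1/7²) = 217.6 × 0.007370 = 1.604 eV.
λ = hc/ΔE = 1240 / 1.604 = 773 nm.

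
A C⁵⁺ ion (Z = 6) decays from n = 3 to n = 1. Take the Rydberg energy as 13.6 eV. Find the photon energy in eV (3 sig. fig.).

The Bohr energies scale as Z², so for Z = 6: E_n = −489.6/n² eV.
E_3 = −489.6/9 = −54.40 eV and E_1 = −489.6/1 = −489.6 eV.
The photon energy is |E_3 − E_1| = 435 eV.

435 eV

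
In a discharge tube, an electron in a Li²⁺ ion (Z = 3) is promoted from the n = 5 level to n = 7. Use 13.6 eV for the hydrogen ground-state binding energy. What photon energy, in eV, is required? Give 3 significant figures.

The Bohr energies scale as Z², so for Z = 3: E_n = −122.4/n² eV.
E_7 = −122.4/49 = −2.498 eV and E_5 = −122.4/25 = −4.896 eV.
The photon energy is |E_7 − E_5| = 2.40 eV.

2.40 eV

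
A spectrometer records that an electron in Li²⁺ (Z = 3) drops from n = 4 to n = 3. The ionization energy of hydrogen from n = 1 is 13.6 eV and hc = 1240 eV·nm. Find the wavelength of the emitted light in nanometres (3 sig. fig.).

For Z = 3 the level energies scale as Z², so the effective Rydberg energy is 13.6 × 9 = 122.4 eV.
ΔE = 122.4 × (1/3² − 1/4²) = 122.4 × 0.04861 = 5.950 eV.
λ = hc/ΔE = 1240 / 5.950 = 208 nm.

208 nm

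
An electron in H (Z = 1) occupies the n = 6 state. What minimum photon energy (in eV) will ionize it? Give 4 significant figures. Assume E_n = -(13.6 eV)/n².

E_6 = −13.60/36 = −0.3778 eV, so ionization (to E = 0) requires 0.3778 eV.

0.3778 eV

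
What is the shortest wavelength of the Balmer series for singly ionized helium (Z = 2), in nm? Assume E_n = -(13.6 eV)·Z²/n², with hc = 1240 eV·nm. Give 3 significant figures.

The Balmer series has lower level n_f = 2; the series limit corresponds to n_i → ∞.
ΔE_max = 13.6 × 4 / 2² = 13.60 eV.
λ_min = 1240 / 13.60 = 91.2 nm.

91.2 nm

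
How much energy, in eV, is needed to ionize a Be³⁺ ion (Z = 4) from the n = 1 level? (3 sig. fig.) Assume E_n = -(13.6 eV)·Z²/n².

218 eV

E_n = −13.6 Z²/n² = −217.6/n² eV for Z = 4.
E_1 = −217.6/1 = −218 eV, so ionization (to E = 0) requires 218 eV.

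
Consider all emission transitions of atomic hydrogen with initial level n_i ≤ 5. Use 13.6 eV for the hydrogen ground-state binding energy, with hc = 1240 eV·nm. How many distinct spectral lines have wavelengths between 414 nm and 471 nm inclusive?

1

Enumerate all n_i → n_f pairs with 1 ≤ n_f < n_i ≤ 5 and compute λ = 1240 / [13.6·1·(1/n_f² − 1/n_i²)].
Lines falling in [414, 471] nm: 5→2 (434.2 nm).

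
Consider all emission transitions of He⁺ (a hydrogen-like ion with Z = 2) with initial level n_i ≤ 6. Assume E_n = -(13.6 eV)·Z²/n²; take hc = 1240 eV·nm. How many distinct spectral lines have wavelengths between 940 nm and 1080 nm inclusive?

Enumerate all n_i → n_f pairs with 1 ≤ n_f < n_i ≤ 6 and compute λ = 1240 / [13.6·4·(1/n_f² − 1/n_i²)].
Lines falling in [940, 1080] nm: 5→4 (1013 nm).

1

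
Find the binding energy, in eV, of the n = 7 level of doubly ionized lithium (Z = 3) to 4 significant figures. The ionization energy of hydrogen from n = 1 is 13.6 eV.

E_n = −13.6 Z²/n² = −122.4/n² eV for Z = 3.
E_7 = −122.4/49 = −2.498 eV, so ionization (to E = 0) requires 2.498 eV.

2.498 eV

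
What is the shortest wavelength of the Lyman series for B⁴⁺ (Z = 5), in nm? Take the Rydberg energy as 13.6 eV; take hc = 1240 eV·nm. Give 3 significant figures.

The Lyman series has lower level n_f = 1; the series limit corresponds to n_i → ∞.
ΔE_max = 13.6 × 25 / 1² = 340.0 eV.
λ_min = 1240 / 340.0 = 3.65 nm.

3.65 nm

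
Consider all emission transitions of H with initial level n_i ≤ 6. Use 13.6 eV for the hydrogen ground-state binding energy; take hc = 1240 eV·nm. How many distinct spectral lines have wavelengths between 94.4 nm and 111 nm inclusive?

Enumerate all n_i → n_f pairs with 1 ≤ n_f < n_i ≤ 6 and compute λ = 1240 / [13.6·1·(1/n_f² − 1/n_i²)].
Lines falling in [94.4, 111] nm: 5→1 (94.98 nm), 4→1 (97.25 nm), 3→1 (102.6 nm).

3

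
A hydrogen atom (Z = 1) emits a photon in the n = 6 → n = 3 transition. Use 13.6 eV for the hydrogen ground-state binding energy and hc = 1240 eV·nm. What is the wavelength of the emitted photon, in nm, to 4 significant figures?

ΔE = 13.60 × (1/3² − 1/6²) = 13.60 × 0.08333 = 1.133 eV.
λ = hc/ΔE = 1240 / 1.133 = 1094 nm.
This line belongs to the Paschen series.

1094 nm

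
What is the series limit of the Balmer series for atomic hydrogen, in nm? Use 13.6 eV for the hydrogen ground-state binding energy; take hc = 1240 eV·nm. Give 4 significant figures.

The Balmer series has lower level n_f = 2; the series limit corresponds to n_i → ∞.
ΔE_max = 13.6 × 1 / 2² = 3.400 eV.
λ_min = 1240 / 3.400 = 364.7 nm.

364.7 nm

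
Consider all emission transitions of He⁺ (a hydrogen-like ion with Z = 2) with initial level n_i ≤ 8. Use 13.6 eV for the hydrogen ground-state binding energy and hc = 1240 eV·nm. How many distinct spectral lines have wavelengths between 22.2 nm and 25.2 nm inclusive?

5

Enumerate all n_i → n_f pairs with 1 ≤ n_f < n_i ≤ 8 and compute λ = 1240 / [13.6·4·(1/n_f² − 1/n_i²)].
Lines falling in [22.2, 25.2] nm: 8→1 (23.16 nm), 7→1 (23.27 nm), 6→1 (23.45 nm), 5→1 (23.74 nm), 4→1 (24.31 nm).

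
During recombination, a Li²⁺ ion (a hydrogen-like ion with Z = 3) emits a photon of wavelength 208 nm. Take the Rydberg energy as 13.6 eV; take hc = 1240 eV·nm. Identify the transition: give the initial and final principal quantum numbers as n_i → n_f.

n_i = 4, n_f = 3

The photon energy is ΔE = hc/λ = 1240 / 208 = 5.962 eV.
With Z = 3, ΔE = 122.4 × (1/n_f² − 1/n_i²), so 1/n_f² − 1/n_i² = 0.04871.
Trying n_f = 3 gives 1/n_i² = 0.06241, i.e. n_i ≈ 4; this pair matches.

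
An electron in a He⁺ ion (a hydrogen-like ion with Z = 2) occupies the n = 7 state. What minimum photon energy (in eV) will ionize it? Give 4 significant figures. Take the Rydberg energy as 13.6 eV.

1.110 eV

E_n = −13.6 Z²/n² = −54.40/n² eV for Z = 2.
E_7 = −54.40/49 = −1.110 eV, so ionization (to E = 0) requires 1.110 eV.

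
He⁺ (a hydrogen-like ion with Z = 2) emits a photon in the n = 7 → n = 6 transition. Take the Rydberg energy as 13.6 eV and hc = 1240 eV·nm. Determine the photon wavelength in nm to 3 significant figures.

3090 nm

For Z = 2 the level energies scale as Z², so the effective Rydberg energy is 13.6 × 4 = 54.40 eV.
ΔE = 54.40 × (1/6² − 1/7²) = 54.40 × 0.007370 = 0.4009 eV.
λ = hc/ΔE = 1240 / 0.4009 = 3090 nm.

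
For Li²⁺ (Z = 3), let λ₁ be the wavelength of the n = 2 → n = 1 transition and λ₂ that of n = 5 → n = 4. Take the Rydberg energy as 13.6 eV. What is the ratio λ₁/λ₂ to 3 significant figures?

λ ∝ 1/ΔE ∝ 1/(1/n_f² − 1/n_i²), and the Z² and hc factors cancel in the ratio.
λ₁/λ₂ = (1/4² − 1/5²)/(1/1² − 1/2²) = 0.02250/0.7500 = 0.0300.

0.0300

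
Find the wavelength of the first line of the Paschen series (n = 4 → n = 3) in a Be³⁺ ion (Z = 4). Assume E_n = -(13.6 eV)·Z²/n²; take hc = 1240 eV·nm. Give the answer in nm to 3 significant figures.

117 nm

The Paschen series terminates on n_f = 3; the first line has n_i = 3+1 = 4.
ΔE = 217.6 × (1/3² − 1/4²) = 10.58 eV.
λ = 1240 / 10.58 = 117 nm.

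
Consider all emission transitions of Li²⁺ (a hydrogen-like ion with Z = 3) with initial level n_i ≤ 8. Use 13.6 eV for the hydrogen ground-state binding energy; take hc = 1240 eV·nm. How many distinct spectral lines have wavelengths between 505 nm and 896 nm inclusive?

Enumerate all n_i → n_f pairs with 1 ≤ n_f < n_i ≤ 8 and compute λ = 1240 / [13.6·9·(1/n_f² − 1/n_i²)].
Lines falling in [505, 896] nm: 7→5 (517.1 nm), 6→5 (828.9 nm), 8→6 (833.6 nm).

3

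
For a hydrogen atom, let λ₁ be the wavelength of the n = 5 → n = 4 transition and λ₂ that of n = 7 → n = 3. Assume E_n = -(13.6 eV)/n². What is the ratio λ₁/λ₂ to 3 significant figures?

4.03

λ ∝ 1/ΔE ∝ 1/(1/n_f² − 1/n_i²), and the Z² and hc factors cancel in the ratio.
λ₁/λ₂ = (1/3² − 1/7²)/(1/4² − 1/5²) = 0.09070/0.02250 = 4.03.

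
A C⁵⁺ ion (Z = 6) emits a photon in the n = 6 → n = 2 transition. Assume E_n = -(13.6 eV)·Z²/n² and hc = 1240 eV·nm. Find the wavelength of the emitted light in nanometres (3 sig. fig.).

For Z = 6 the level energies scale as Z², so the effective Rydberg energy is 13.6 × 36 = 489.6 eV.
ΔE = 489.6 × (1/2² − 1/6²) = 489.6 × 0.2222 = 108.8 eV.
λ = hc/ΔE = 1240 / 108.8 = 11.4 nm.

11.4 nm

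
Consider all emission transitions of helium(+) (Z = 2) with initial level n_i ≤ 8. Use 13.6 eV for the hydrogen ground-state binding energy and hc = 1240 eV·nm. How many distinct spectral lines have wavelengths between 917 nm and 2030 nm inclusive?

5

Enumerate all n_i → n_f pairs with 1 ≤ n_f < n_i ≤ 8 and compute λ = 1240 / [13.6·4·(1/n_f² − 1/n_i²)].
Lines falling in [917, 2030] nm: 8→5 (935.1 nm), 5→4 (1013 nm), 7→5 (1163 nm), 6→5 (1865 nm), 8→6 (1876 nm).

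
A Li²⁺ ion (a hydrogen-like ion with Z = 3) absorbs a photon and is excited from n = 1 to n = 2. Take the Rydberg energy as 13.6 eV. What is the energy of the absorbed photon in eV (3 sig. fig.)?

The Bohr energies scale as Z², so for Z = 3: E_n = −122.4/n² eV.
E_2 = −122.4/4 = −30.60 eV and E_1 = −122.4/1 = −122.4 eV.
The photon energy is |E_2 − E_1| = 91.8 eV.

91.8 eV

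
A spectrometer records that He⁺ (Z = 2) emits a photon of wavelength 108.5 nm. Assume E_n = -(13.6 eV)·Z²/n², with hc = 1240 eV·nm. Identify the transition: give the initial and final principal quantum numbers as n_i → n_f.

The photon energy is ΔE = hc/λ = 1240 / 108.5 = 11.43 eV.
With Z = 2, ΔE = 54.40 × (1/n_f² − 1/n_i²), so 1/n_f² − 1/n_i² = 0.2101.
Trying n_f = 2 gives 1/n_i² = 0.03992, i.e. n_i ≈ 5; this pair matches.

n_i = 5, n_f = 2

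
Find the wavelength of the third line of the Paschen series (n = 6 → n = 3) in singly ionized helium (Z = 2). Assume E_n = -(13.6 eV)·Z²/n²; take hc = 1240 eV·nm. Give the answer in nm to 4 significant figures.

The Paschen series terminates on n_f = 3; the third line has n_i = 3+3 = 6.
ΔE = 54.40 × (1/3² − 1/6²) = 4.533 eV.
λ = 1240 / 4.533 = 273.5 nm.

273.5 nm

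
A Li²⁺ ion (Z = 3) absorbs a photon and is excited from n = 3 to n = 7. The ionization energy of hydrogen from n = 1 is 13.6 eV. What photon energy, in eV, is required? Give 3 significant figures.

11.1 eV

The Bohr energies scale as Z², so for Z = 3: E_n = −122.4/n² eV.
E_7 = −122.4/49 = −2.498 eV and E_3 = −122.4/9 = −13.60 eV.
The photon energy is |E_7 − E_3| = 11.1 eV.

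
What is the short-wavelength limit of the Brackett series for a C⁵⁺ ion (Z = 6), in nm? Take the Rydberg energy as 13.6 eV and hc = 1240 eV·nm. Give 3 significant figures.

40.5 nm

The Brackett series has lower level n_f = 4; the series limit corresponds to n_i → ∞.
ΔE_max = 13.6 × 36 / 4² = 30.60 eV.
λ_min = 1240 / 30.60 = 40.5 nm.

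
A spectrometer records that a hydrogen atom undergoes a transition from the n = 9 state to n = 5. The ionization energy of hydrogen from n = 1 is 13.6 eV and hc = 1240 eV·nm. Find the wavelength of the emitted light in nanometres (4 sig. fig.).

ΔE = 13.60 × (1/5² − 1/9²) = 13.60 × 0.02765 = 0.3761 eV.
λ = hc/ΔE = 1240 / 0.3761 = 3297 nm.

3297 nm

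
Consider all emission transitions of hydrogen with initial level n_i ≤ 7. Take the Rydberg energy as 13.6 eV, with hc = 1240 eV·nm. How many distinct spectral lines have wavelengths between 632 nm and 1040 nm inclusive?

2

Enumerate all n_i → n_f pairs with 1 ≤ n_f < n_i ≤ 7 and compute λ = 1240 / [13.6·1·(1/n_f² − 1/n_i²)].
Lines falling in [632, 1040] nm: 3→2 (656.5 nm), 7→3 (1005 nm).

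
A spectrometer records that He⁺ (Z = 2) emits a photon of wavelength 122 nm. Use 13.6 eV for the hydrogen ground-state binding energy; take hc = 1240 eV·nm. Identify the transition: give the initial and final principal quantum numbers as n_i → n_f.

The photon energy is ΔE = hc/λ = 1240 / 122 = 10.16 eV.
With Z = 2, ΔE = 54.40 × (1/n_f² − 1/n_i²), so 1/n_f² − 1/n_i² = 0.1868.
Trying n_f = 2 gives 1/n_i² = 0.06316, i.e. n_i ≈ 4; this pair matches.

n_i = 4, n_f = 2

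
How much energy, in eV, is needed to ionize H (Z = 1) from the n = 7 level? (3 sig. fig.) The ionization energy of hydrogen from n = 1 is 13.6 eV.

E_7 = −13.60/49 = −0.278 eV, so ionization (to E = 0) requires 0.278 eV.

0.278 eV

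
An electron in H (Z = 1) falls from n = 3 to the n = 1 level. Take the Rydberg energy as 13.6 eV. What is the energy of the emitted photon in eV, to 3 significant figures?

12.1 eV

E_3 = −13.60/9 = −1.511 eV and E_1 = −13.60/1 = −13.60 eV.
The photon energy is |E_3 − E_1| = 12.1 eV.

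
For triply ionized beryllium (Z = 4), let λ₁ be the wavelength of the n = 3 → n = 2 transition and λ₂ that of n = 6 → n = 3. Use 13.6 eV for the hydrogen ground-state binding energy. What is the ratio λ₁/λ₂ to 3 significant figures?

λ ∝ 1/ΔE ∝ 1/(1/n_f² − 1/n_i²), and the Z² and hc factors cancel in the ratio.
λ₁/λ₂ = (1/3² − 1/6²)/(1/2² − 1/3²) = 0.08333/0.1389 = 0.600.

0.600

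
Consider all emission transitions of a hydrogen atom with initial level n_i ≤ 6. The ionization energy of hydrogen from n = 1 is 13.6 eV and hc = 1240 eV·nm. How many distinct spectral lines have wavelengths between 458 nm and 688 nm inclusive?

2

Enumerate all n_i → n_f pairs with 1 ≤ n_f < n_i ≤ 6 and compute λ = 1240 / [13.6·1·(1/n_f² − 1/n_i²)].
Lines falling in [458, 688] nm: 4→2 (486.3 nm), 3→2 (656.5 nm).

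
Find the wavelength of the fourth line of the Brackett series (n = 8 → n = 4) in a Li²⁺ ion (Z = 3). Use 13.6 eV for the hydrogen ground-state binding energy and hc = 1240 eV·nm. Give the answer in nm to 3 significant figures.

216 nm

The Brackett series terminates on n_f = 4; the fourth line has n_i = 4+4 = 8.
ΔE = 122.4 × (1/4² − 1/8²) = 5.738 eV.
λ = 1240 / 5.738 = 216 nm.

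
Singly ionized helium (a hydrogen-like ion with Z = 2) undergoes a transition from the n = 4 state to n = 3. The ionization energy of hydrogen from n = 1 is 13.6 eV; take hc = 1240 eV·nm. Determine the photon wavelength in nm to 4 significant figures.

468.9 nm

For Z = 2 the level energies scale as Z², so the effective Rydberg energy is 13.6 × 4 = 54.40 eV.
ΔE = 54.40 × (1/3² − 1/4²) = 54.40 × 0.04861 = 2.644 eV.
λ = hc/ΔE = 1240 / 2.644 = 468.9 nm.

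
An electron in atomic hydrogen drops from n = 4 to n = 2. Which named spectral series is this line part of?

Balmer

The series is set by the lower level: n_f = 2 is the Balmer series.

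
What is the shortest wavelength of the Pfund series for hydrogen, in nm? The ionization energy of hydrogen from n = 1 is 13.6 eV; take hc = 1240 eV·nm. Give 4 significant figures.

The Pfund series has lower level n_f = 5; the series limit corresponds to n_i → ∞.
ΔE_max = 13.6 × 1 / 5² = 0.5440 eV.
λ_min = 1240 / 0.5440 = 2279 nm.

2279 nm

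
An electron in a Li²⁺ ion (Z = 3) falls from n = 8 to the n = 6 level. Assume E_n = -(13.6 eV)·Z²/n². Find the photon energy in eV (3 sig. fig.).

1.49 eV

The Bohr energies scale as Z², so for Z = 3: E_n = −122.4/n² eV.
E_8 = −122.4/64 = −1.913 eV and E_6 = −122.4/36 = −3.400 eV.
The photon energy is |E_8 − E_6| = 1.49 eV.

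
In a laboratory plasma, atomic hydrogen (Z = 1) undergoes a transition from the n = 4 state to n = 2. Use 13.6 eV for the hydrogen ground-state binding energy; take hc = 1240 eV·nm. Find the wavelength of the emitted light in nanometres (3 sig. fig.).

486 nm

ΔE = 13.60 × (1/2² − 1/4²) = 13.60 × 0.1875 = 2.550 eV.
λ = hc/ΔE = 1240 / 2.550 = 486 nm.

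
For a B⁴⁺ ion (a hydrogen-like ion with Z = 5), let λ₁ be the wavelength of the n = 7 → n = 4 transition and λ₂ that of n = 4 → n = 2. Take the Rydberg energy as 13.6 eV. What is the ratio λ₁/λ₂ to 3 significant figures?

λ ∝ 1/ΔE ∝ 1/(1/n_f² − 1/n_i²), and the Z² and hc factors cancel in the ratio.
λ₁/λ₂ = (1/2² − 1/4²)/(1/4² − 1/7²) = 0.1875/0.04209 = 4.45.

4.45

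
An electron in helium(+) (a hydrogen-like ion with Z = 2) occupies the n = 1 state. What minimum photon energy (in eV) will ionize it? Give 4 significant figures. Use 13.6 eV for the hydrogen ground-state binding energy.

E_n = −13.6 Z²/n² = −54.40/n² eV for Z = 2.
E_1 = −54.40/1 = −54.40 eV, so ionization (to E = 0) requires 54.40 eV.

54.40 eV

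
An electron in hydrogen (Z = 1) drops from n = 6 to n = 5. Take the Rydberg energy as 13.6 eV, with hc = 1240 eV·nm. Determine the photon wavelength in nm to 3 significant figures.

7460 nm

ΔE = 13.60 × (1/5² − 1/6²) = 13.60 × 0.01222 = 0.1662 eV.
λ = hc/ΔE = 1240 / 0.1662 = 7460 nm.
This line belongs to the Pfund series.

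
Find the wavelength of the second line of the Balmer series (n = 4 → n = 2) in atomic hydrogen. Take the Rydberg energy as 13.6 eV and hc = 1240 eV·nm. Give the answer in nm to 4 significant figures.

The Balmer series terminates on n_f = 2; the second line has n_i = 2+2 = 4.
ΔE = 13.60 × (1/2² − 1/4²) = 2.550 eV.
λ = 1240 / 2.550 = 486.3 nm.

486.3 nm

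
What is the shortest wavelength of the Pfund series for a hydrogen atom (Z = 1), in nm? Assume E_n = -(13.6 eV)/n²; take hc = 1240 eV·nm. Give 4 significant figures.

2279 nm

The Pfund series has lower level n_f = 5; the series limit corresponds to n_i → ∞.
ΔE_max = 13.6 × 1 / 5² = 0.5440 eV.
λ_min = 1240 / 0.5440 = 2279 nm.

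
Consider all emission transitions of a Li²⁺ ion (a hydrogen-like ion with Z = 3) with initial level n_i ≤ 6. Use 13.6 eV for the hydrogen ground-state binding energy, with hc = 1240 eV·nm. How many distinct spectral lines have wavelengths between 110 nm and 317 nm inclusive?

4

Enumerate all n_i → n_f pairs with 1 ≤ n_f < n_i ≤ 6 and compute λ = 1240 / [13.6·9·(1/n_f² − 1/n_i²)].
Lines falling in [110, 317] nm: 6→3 (121.6 nm), 5→3 (142.5 nm), 4→3 (208.4 nm), 6→4 (291.8 nm).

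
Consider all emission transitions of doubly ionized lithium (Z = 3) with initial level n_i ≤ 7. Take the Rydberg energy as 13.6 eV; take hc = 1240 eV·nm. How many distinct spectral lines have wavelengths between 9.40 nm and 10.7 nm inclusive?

Enumerate all n_i → n_f pairs with 1 ≤ n_f < n_i ≤ 7 and compute λ = 1240 / [13.6·9·(1/n_f² − 1/n_i²)].
Lines falling in [9.40, 10.7] nm: 7→1 (10.34 nm), 6→1 (10.42 nm), 5→1 (10.55 nm).

3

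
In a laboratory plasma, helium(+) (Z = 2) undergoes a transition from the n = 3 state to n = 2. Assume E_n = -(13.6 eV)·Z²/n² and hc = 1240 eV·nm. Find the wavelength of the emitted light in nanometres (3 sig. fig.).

164 nm

For Z = 2 the level energies scale as Z², so the effective Rydberg energy is 13.6 × 4 = 54.40 eV.
ΔE = 54.40 × (1/2² − 1/3²) = 54.40 × 0.1389 = 7.556 eV.
λ = hc/ΔE = 1240 / 7.556 = 164 nm.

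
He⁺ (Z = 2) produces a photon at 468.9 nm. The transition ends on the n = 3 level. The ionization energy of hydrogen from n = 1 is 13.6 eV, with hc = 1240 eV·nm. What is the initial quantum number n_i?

n_i = 4

The photon energy is ΔE = hc/λ = 1240 / 468.9 = 2.644 eV.
With Z = 2, ΔE = 54.40 × (1/n_f² − 1/n_i²), so 1/n_f² − 1/n_i² = 0.04861.
With n_f = 3: 1/n_i² = 1/9 − 0.04861 = 0.06250, so n_i ≈ 4.00.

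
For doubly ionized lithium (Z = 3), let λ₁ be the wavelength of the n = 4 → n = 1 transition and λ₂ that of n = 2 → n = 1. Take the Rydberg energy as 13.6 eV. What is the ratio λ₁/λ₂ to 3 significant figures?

0.800

λ ∝ 1/ΔE ∝ 1/(1/n_f² − 1/n_i²), and the Z² and hc factors cancel in the ratio.
λ₁/λ₂ = (1/1² − 1/2²)/(1/1² − 1/4²) = 0.7500/0.9375 = 0.800.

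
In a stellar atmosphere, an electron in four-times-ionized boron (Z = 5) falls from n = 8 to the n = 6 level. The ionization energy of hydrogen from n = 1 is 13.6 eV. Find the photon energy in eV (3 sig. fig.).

4.13 eV

The Bohr energies scale as Z², so for Z = 5: E_n = −340.0/n² eV.
E_8 = −340.0/64 = −5.313 eV and E_6 = −340.0/36 = −9.444 eV.
The photon energy is |E_8 − E_6| = 4.13 eV.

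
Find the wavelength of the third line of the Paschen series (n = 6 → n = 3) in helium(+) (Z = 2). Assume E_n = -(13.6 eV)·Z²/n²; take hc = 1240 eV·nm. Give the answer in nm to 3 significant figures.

The Paschen series terminates on n_f = 3; the third line has n_i = 3+3 = 6.
ΔE = 54.40 × (1/3² − 1/6²) = 4.533 eV.
λ = 1240 / 4.533 = 274 nm.

274 nm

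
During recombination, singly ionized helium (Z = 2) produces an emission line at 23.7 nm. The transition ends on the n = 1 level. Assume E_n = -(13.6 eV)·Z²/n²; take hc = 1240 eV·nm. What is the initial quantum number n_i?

The photon energy is ΔE = hc/λ = 1240 / 23.7 = 52.32 eV.
With Z = 2, ΔE = 54.40 × (1/n_f² − 1/n_i²), so 1/n_f² − 1/n_i² = 0.9618.
With n_f = 1: 1/n_i² = 1/1 − 0.9618 = 0.03822, so n_i ≈ 5.11.

n_i = 5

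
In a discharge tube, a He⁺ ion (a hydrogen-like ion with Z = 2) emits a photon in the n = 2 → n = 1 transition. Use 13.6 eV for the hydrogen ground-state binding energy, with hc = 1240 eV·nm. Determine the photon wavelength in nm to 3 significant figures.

30.4 nm

For Z = 2 the level energies scale as Z², so the effective Rydberg energy is 13.6 × 4 = 54.40 eV.
ΔE = 54.40 × (1/1² − 1/2²) = 54.40 × 0.7500 = 40.80 eV.
λ = hc/ΔE = 1240 / 40.80 = 30.4 nm.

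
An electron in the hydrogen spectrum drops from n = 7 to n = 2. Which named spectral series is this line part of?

Balmer

The series is set by the lower level: n_f = 2 is the Balmer series.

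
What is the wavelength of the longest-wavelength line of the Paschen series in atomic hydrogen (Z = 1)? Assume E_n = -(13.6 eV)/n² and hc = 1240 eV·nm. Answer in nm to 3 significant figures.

The Paschen series terminates on n_f = 3; the first line has n_i = 3+1 = 4.
ΔE = 13.60 × (1/3² − 1/4²) = 0.6611 eV.
λ = 1240 / 0.6611 = 1880 nm.

1880 nm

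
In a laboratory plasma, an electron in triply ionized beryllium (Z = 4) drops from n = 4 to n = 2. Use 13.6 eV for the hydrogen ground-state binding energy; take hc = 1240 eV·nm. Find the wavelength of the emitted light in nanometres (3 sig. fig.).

For Z = 4 the level energies scale as Z², so the effective Rydberg energy is 13.6 × 16 = 217.6 eV.
ΔE = 217.6 × (1/2² − 1/4²) = 217.6 × 0.1875 = 40.80 eV.
λ = hc/ΔE = 1240 / 40.80 = 30.4 nm.

30.4 nm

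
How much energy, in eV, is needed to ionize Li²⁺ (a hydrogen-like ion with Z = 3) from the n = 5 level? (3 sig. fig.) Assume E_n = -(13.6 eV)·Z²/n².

E_n = −13.6 Z²/n² = −122.4/n² eV for Z = 3.
E_5 = −122.4/25 = −4.90 eV, so ionization (to E = 0) requires 4.90 eV.

4.90 eV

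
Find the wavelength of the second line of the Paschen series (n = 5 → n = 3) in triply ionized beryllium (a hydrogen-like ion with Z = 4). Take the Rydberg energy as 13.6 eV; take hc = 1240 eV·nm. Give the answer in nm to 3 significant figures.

The Paschen series terminates on n_f = 3; the second line has n_i = 3+2 = 5.
ΔE = 217.6 × (1/3² − 1/5²) = 15.47 eV.
λ = 1240 / 15.47 = 80.1 nm.

80.1 nm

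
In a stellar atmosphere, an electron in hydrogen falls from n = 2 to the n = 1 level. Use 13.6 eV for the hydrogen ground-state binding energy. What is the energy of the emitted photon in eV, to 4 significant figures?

E_2 = −13.60/4 = −3.400 eV and E_1 = −13.60/1 = −13.60 eV.
The photon energy is |E_2 − E_1| = 10.20 eV.

10.20 eV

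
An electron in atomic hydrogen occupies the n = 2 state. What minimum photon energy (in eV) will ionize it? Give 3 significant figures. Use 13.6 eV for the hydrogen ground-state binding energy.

3.40 eV

E_2 = −13.60/4 = −3.40 eV, so ionization (to E = 0) requires 3.40 eV.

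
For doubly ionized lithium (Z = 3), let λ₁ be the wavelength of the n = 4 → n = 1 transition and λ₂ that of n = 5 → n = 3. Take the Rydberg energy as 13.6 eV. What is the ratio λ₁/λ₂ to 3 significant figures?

0.0759

λ ∝ 1/ΔE ∝ 1/(1/n_f² − 1/n_i²), and the Z² and hc factors cancel in the ratio.
λ₁/λ₂ = (1/3² − 1/5²)/(1/1² − 1/4²) = 0.07111/0.9375 = 0.0759.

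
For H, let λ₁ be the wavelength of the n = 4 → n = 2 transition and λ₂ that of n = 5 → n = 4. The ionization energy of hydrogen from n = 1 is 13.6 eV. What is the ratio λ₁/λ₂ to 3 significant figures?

0.120

λ ∝ 1/ΔE ∝ 1/(1/n_f² − 1/n_i²), and the Z² and hc factors cancel in the ratio.
λ₁/λ₂ = (1/4² − 1/5²)/(1/2² − 1/4²) = 0.02250/0.1875 = 0.120.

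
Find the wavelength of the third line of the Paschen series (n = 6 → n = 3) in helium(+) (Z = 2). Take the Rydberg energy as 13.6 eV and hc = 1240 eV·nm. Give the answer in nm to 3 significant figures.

274 nm

The Paschen series terminates on n_f = 3; the third line has n_i = 3+3 = 6.
ΔE = 54.40 × (1/3² − 1/6²) = 4.533 eV.
λ = 1240 / 4.533 = 274 nm.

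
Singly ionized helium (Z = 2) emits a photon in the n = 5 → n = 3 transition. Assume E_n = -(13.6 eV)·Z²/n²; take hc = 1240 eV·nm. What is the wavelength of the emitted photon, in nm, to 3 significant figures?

321 nm

For Z = 2 the level energies scale as Z², so the effective Rydberg energy is 13.6 × 4 = 54.40 eV.
ΔE = 54.40 × (1/3² − 1/5²) = 54.40 × 0.07111 = 3.868 eV.
λ = hc/ΔE = 1240 / 3.868 = 321 nm.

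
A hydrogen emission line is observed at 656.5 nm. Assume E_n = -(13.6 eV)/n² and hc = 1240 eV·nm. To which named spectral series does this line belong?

ΔE = 1240/656.5 = 1.889 eV.
This matches 13.6 × (1/2² − 1/3²), so n_f = 2: the Balmer series.

Balmer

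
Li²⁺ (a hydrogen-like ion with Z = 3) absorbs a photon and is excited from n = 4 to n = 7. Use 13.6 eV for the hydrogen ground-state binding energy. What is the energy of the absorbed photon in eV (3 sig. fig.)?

The Bohr energies scale as Z², so for Z = 3: E_n = −122.4/n² eV.
E_7 = −122.4/49 = −2.498 eV and E_4 = −122.4/16 = −7.650 eV.
The photon energy is |E_7 − E_4| = 5.15 eV.

5.15 eV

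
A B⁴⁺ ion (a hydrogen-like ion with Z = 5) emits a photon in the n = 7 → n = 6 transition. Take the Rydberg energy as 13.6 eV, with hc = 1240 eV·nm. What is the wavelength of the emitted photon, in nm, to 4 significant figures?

For Z = 5 the level energies scale as Z², so the effective Rydberg energy is 13.6 × 25 = 340.0 eV.
ΔE = 340.0 × (1/6² − 1/7²) = 340.0 × 0.007370 = 2.506 eV.
λ = hc/ΔE = 1240 / 2.506 = 494.9 nm.

494.9 nm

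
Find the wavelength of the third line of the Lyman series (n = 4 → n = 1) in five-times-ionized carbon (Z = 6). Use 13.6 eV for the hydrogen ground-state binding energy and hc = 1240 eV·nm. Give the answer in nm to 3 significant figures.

2.70 nm

The Lyman series terminates on n_f = 1; the third line has n_i = 1+3 = 4.
ΔE = 489.6 × (1/1² − 1/4²) = 459.0 eV.
λ = 1240 / 459.0 = 2.70 nm.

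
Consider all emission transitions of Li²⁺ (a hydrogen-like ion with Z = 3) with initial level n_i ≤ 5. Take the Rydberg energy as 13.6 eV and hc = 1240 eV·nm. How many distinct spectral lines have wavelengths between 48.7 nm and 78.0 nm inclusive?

Enumerate all n_i → n_f pairs with 1 ≤ n_f < n_i ≤ 5 and compute λ = 1240 / [13.6·9·(1/n_f² − 1/n_i²)].
Lines falling in [48.7, 78.0] nm: 4→2 (54.03 nm), 3→2 (72.94 nm).

2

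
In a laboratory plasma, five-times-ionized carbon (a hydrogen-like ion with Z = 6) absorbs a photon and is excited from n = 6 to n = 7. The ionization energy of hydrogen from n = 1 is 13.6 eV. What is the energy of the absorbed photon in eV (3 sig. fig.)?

3.61 eV

The Bohr energies scale as Z², so for Z = 6: E_n = −489.6/n² eV.
E_7 = −489.6/49 = −9.992 eV and E_6 = −489.6/36 = −13.60 eV.
The photon energy is |E_7 − E_6| = 3.61 eV.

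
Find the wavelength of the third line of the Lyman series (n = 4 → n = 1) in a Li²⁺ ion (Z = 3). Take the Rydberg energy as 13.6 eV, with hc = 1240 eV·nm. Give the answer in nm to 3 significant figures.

The Lyman series terminates on n_f = 1; the third line has n_i = 1+3 = 4.
ΔE = 122.4 × (1/1² − 1/4²) = 114.8 eV.
λ = 1240 / 114.8 = 10.8 nm.

10.8 nm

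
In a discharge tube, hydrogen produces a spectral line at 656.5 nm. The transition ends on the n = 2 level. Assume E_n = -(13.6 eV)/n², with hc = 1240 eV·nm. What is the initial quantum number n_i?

The photon energy is ΔE = hc/λ = 1240 / 656.5 = 1.889 eV.
With Z = 1, ΔE = 13.60 × (1/n_f² − 1/n_i²), so 1/n_f² − 1/n_i² = 0.1389.
With n_f = 2: 1/n_i² = 1/4 − 0.1389 = 0.1111, so n_i ≈ 3.00.

n_i = 3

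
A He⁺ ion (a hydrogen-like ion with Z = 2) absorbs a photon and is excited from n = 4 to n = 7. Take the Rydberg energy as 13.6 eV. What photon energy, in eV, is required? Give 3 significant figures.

2.29 eV

The Bohr energies scale as Z², so for Z = 2: E_n = −54.40/n² eV.
E_7 = −54.40/49 = −1.110 eV and E_4 = −54.40/16 = −3.400 eV.
The photon energy is |E_7 − E_4| = 2.29 eV.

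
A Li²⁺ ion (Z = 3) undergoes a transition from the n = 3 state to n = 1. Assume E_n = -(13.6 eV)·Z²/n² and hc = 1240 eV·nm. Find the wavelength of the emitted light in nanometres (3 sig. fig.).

11.4 nm

For Z = 3 the level energies scale as Z², so the effective Rydberg energy is 13.6 × 9 = 122.4 eV.
ΔE = 122.4 × (1/1² − 1/3²) = 122.4 × 0.8889 = 108.8 eV.
λ = hc/ΔE = 1240 / 108.8 = 11.4 nm.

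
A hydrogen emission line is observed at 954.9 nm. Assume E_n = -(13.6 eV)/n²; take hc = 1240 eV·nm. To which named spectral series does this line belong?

Paschen

ΔE = 1240/954.9 = 1.299 eV.
This matches 13.6 × (1/3² − 1/8²), so n_f = 3: the Paschen series.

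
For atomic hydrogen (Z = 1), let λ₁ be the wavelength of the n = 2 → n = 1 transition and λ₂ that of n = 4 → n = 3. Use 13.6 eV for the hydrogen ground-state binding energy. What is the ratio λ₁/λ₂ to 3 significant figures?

0.0648

λ ∝ 1/ΔE ∝ 1/(1/n_f² − 1/n_i²), and the Z² and hc factors cancel in the ratio.
λ₁/λ₂ = (1/3² − 1/4²)/(1/1² − 1/2²) = 0.04861/0.7500 = 0.0648.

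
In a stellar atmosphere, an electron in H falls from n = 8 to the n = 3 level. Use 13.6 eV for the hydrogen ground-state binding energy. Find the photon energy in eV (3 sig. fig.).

1.30 eV

E_8 = −13.60/64 = −0.2125 eV and E_3 = −13.60/9 = −1.511 eV.
The photon energy is |E_8 − E_3| = 1.30 eV.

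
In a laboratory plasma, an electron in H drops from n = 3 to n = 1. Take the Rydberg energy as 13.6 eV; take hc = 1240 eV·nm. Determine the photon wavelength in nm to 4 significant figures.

ΔE = 13.60 × (1/1² − 1/3²) = 13.60 × 0.8889 = 12.09 eV.
λ = hc/ΔE = 1240 / 12.09 = 102.6 nm.

102.6 nm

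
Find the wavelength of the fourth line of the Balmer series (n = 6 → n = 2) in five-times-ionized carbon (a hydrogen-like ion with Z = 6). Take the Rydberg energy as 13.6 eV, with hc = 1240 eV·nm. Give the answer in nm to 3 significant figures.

11.4 nm

The Balmer series terminates on n_f = 2; the fourth line has n_i = 2+4 = 6.
ΔE = 489.6 × (1/2² − 1/6²) = 108.8 eV.
λ = 1240 / 108.8 = 11.4 nm.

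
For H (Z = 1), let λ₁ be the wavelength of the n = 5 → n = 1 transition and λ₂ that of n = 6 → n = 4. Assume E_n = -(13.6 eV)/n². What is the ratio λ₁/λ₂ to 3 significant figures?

0.0362

λ ∝ 1/ΔE ∝ 1/(1/n_f² − 1/n_i²), and the Z² and hc factors cancel in the ratio.
λ₁/λ₂ = (1/4² − 1/6²)/(1/1² − 1/5²) = 0.03472/0.9600 = 0.0362.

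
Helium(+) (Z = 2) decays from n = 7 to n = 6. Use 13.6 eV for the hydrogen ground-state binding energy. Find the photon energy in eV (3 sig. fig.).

The Bohr energies scale as Z², so for Z = 2: E_n = −54.40/n² eV.
E_7 = −54.40/49 = −1.110 eV and E_6 = −54.40/36 = −1.511 eV.
The photon energy is |E_7 − E_6| = 0.401 eV.

0.401 eV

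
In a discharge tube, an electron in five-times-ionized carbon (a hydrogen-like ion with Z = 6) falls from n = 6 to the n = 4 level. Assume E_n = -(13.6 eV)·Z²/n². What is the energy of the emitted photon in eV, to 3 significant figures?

17.0 eV

The Bohr energies scale as Z², so for Z = 6: E_n = −489.6/n² eV.
E_6 = −489.6/36 = −13.60 eV and E_4 = −489.6/16 = −30.60 eV.
The photon energy is |E_6 − E_4| = 17.0 eV.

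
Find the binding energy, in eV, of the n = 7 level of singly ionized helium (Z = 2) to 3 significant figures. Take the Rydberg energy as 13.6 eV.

1.11 eV

E_n = −13.6 Z²/n² = −54.40/n² eV for Z = 2.
E_7 = −54.40/49 = −1.11 eV, so ionization (to E = 0) requires 1.11 eV.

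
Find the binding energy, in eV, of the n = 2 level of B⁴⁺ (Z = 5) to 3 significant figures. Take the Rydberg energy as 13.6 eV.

E_n = −13.6 Z²/n² = −340.0/n² eV for Z = 5.
E_2 = −340.0/4 = −85.0 eV, so ionization (to E = 0) requires 85.0 eV.

85.0 eV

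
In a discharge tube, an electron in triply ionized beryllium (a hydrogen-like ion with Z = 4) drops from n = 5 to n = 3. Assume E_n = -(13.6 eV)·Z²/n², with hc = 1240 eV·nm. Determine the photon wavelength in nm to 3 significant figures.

80.1 nm

For Z = 4 the level energies scale as Z², so the effective Rydberg energy is 13.6 × 16 = 217.6 eV.
ΔE = 217.6 × (1/3² − 1/5²) = 217.6 × 0.07111 = 15.47 eV.
λ = hc/ΔE = 1240 / 15.47 = 80.1 nm.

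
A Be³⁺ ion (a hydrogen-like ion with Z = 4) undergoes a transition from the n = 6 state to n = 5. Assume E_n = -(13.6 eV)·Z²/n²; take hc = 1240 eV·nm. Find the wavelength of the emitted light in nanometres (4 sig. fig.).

466.2 nm

For Z = 4 the level energies scale as Z², so the effective Rydberg energy is 13.6 × 16 = 217.6 eV.
ΔE = 217.6 × (1/5² − 1/6²) = 217.6 × 0.01222 = 2.660 eV.
λ = hc/ΔE = 1240 / 2.660 = 466.2 nm.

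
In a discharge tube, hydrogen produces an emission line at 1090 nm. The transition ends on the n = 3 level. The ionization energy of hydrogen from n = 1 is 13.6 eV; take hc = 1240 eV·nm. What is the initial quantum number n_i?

The photon energy is ΔE = hc/λ = 1240 / 1090 = 1.138 eV.
With Z = 1, ΔE = 13.60 × (1/n_f² − 1/n_i²), so 1/n_f² − 1/n_i² = 0.08365.
With n_f = 3: 1/n_i² = 1/9 − 0.08365 = 0.02746, so n_i ≈ 6.03.

n_i = 6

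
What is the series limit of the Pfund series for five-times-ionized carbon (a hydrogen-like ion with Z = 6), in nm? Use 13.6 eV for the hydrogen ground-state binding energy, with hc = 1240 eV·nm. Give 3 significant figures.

63.3 nm

The Pfund series has lower level n_f = 5; the series limit corresponds to n_i → ∞.
ΔE_max = 13.6 × 36 / 5² = 19.58 eV.
λ_min = 1240 / 19.58 = 63.3 nm.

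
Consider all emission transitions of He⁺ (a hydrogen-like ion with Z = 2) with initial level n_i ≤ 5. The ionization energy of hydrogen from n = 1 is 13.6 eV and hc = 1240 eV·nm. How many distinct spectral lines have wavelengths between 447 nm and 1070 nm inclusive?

Enumerate all n_i → n_f pairs with 1 ≤ n_f < n_i ≤ 5 and compute λ = 1240 / [13.6·4·(1/n_f² − 1/n_i²)].
Lines falling in [447, 1070] nm: 4→3 (468.9 nm), 5→4 (1013 nm).

2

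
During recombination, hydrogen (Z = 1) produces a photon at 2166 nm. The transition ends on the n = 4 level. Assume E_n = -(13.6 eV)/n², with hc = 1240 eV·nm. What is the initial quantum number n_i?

n_i = 7

The photon energy is ΔE = hc/λ = 1240 / 2166 = 0.5725 eV.
With Z = 1, ΔE = 13.60 × (1/n_f² − 1/n_i²), so 1/n_f² − 1/n_i² = 0.04209.
With n_f = 4: 1/n_i² = 1/16 − 0.04209 = 0.02041, so n_i ≈ 7.00.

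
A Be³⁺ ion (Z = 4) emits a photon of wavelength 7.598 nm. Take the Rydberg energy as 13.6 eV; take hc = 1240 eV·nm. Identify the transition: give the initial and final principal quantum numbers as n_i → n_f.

The photon energy is ΔE = hc/λ = 1240 / 7.598 = 163.2 eV.
With Z = 4, ΔE = 217.6 × (1/n_f² − 1/n_i²), so 1/n_f² − 1/n_i² = 0.7500.
Trying n_f = 1 gives 1/n_i² = 0.2500, i.e. n_i ≈ 2; this pair matches.

n_i = 2, n_f = 1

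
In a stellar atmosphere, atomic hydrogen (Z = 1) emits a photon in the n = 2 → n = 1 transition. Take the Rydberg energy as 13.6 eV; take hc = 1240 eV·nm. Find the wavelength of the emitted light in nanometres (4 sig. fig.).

ΔE = 13.60 × (1/1² − 1/2²) = 13.60 × 0.7500 = 10.20 eV.
λ = hc/ΔE = 1240 / 10.20 = 121.6 nm.
This line belongs to the Lyman series.

121.6 nm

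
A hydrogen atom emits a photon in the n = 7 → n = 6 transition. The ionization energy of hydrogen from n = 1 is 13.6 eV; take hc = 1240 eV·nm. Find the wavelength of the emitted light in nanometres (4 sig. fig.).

ΔE = 13.60 × (1/6² − 1/7²) = 13.60 × 0.007370 = 0.1002 eV.
λ = hc/ΔE = 1240 / 0.1002 = 12370 nm.

12370 nm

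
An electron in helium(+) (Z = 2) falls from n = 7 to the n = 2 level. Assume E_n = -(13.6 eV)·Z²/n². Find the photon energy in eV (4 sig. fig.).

The Bohr energies scale as Z², so for Z = 2: E_n = −54.40/n² eV.
E_7 = −54.40/49 = −1.110 eV and E_2 = −54.40/4 = −13.60 eV.
The photon energy is |E_7 − E_2| = 12.49 eV.

12.49 eV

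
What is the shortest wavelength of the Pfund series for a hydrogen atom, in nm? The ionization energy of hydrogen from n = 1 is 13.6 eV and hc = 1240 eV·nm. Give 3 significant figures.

The Pfund series has lower level n_f = 5; the series limit corresponds to n_i → ∞.
ΔE_max = 13.6 × 1 / 5² = 0.5440 eV.
λ_min = 1240 / 0.5440 = 2280 nm.

2280 nm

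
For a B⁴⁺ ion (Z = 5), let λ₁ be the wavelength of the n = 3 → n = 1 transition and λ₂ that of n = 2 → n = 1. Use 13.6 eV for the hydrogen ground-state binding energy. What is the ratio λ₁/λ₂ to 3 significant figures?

0.844

λ ∝ 1/ΔE ∝ 1/(1/n_f² − 1/n_i²), and the Z² and hc factors cancel in the ratio.
λ₁/λ₂ = (1/1² − 1/2²)/(1/1² − 1/3²) = 0.7500/0.8889 = 0.844.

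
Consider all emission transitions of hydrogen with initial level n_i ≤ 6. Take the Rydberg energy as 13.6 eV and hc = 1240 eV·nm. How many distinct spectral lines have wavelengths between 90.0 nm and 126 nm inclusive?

5

Enumerate all n_i → n_f pairs with 1 ≤ n_f < n_i ≤ 6 and compute λ = 1240 / [13.6·1·(1/n_f² − 1/n_i²)].
Lines falling in [90.0, 126] nm: 6→1 (93.78 nm), 5→1 (94.98 nm), 4→1 (97.25 nm), 3→1 (102.6 nm), 2→1 (121.6 nm).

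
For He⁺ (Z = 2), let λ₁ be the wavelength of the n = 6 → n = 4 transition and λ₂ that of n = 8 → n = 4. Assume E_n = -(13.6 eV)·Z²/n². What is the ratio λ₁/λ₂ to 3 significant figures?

λ ∝ 1/ΔE ∝ 1/(1/n_f² − 1/n_i²), and the Z² and hc factors cancel in the ratio.
λ₁/λ₂ = (1/4² − 1/8²)/(1/4² − 1/6²) = 0.04688/0.03472 = 1.35.

1.35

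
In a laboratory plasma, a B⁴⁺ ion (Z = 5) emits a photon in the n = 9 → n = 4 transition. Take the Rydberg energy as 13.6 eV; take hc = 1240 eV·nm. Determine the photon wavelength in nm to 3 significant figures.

For Z = 5 the level energies scale as Z², so the effective Rydberg energy is 13.6 × 25 = 340.0 eV.
ΔE = 340.0 × (1/4² − 1/9²) = 340.0 × 0.05015 = 17.05 eV.
λ = hc/ΔE = 1240 / 17.05 = 72.7 nm.

72.7 nm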